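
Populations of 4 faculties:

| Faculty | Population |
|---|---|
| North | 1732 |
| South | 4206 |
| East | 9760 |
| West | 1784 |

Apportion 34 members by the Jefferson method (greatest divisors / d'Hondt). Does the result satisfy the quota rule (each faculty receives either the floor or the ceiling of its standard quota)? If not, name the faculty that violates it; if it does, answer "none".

East

Standard quotas: North 3.368, South 8.180, East 18.982, West 3.470.
Jefferson allocation: North 3, South 8, East 20, West 3.
East has quota 18.982 (lower 18, upper 19) but receives 20 — outside the quota interval.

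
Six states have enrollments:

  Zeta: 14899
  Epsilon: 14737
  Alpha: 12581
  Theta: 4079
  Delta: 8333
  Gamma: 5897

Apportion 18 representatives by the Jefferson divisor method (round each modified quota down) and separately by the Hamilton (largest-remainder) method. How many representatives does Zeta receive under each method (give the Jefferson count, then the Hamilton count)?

Jefferson: Zeta 5, Epsilon 4, Alpha 4, Theta 1, Delta 2, Gamma 2.
Hamilton: Zeta 4, Epsilon 4, Alpha 4, Theta 1, Delta 3, Gamma 2.
Zeta gets 5 under Jefferson and 4 under Hamilton.

5 and 4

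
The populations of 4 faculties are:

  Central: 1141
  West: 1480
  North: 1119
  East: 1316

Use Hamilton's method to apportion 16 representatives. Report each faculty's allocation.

Central 4; West 5; North 3; East 4

Standard divisor: 5056 ÷ 16 = 316.
Standard quotas: Central 3.611, West 4.684, North 3.541, East 4.165.
Lower quotas: Central 3, West 4, North 3, East 4 (sum 14, leaving 2 seats).
Remainders in descending order: West 0.684, Central 0.611, North 0.541, East 0.165.
Largest remainders: West, Central receive the extra seats.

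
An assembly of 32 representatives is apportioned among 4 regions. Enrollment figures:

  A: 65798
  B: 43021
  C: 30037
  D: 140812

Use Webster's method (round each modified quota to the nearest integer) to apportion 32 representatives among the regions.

Standard divisor 279668/32 ≈ 8739.625; standard quotas: A 7.529, B 4.923, C 3.437, D 16.112.
Rounding to the nearest integer gives A 8, B 5, C 3, D 16 — total 32, matching the house size, so no adjustment is needed.

A: 8, B: 5, C: 3, D: 16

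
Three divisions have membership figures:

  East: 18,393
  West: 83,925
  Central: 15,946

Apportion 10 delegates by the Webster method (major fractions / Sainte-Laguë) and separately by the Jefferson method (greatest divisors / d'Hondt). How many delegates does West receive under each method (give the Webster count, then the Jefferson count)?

7 and 8

Webster: East 2, West 7, Central 1.
Jefferson: East 1, West 8, Central 1.
West gets 7 under Webster and 8 under Jefferson.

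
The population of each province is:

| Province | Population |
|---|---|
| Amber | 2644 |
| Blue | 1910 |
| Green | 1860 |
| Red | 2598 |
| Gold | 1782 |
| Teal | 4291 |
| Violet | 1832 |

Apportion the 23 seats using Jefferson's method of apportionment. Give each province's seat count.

Amber 4, Blue 3, Green 2, Red 4, Gold 2, Teal 6, Violet 2

Standard divisor 16917/23 ≈ 735.522; standard quotas: Amber 3.595, Blue 2.597, Green 2.529, Red 3.532, Gold 2.423, Teal 5.834, Violet 2.491.
Rounding down gives 3, 2, 2, 3, 2, 5, 2 = 19 seats, so the divisor must be adjusted.
With modified divisor 630: modified quotas Amber 4.197, Blue 3.032, Green 2.952, Red 4.124, Gold 2.829, Teal 6.811, Violet 2.908.
Rounding down: Amber 4, Blue 3, Green 2, Red 4, Gold 2, Teal 6, Violet 2 (total 23).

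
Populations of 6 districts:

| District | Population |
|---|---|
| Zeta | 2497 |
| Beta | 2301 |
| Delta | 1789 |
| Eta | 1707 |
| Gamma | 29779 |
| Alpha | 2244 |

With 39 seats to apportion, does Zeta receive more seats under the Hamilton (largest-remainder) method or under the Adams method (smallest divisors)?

Adams

Hamilton: Zeta 2, Beta 2, Delta 2, Eta 2, Gamma 29, Alpha 2.
Adams: Zeta 3, Beta 3, Delta 2, Eta 2, Gamma 27, Alpha 2.
Zeta gets 2 under Hamilton and 3 under Adams.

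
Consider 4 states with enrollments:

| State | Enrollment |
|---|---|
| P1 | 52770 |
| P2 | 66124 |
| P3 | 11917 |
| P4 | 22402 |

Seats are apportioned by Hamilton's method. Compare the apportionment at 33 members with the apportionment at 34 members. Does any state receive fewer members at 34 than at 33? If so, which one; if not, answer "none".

At 33 seats: P1 11, P2 14, P3 3, P4 5.
At 34 seats: P1 12, P2 15, P3 2, P4 5.
P3 drops from 3 to 2.

P3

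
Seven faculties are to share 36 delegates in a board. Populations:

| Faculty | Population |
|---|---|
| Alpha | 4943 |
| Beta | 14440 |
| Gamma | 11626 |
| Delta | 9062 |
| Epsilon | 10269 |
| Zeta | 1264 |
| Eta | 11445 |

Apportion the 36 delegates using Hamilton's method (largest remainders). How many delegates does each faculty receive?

The standard divisor is 63049/36 ≈ 1751.361.
Standard quotas: Alpha 2.8224, Beta 8.2450, Gamma 6.6383, Delta 5.1743, Epsilon 5.8634, Zeta 0.7217, Eta 6.5349.
Lower quotas: Alpha 2, Beta 8, Gamma 6, Delta 5, Epsilon 5, Zeta 0, Eta 6 (sum 32, leaving 4 seats).
Remainders in descending order: Epsilon 0.8634, Alpha 0.8224, Zeta 0.7217, Gamma 0.6383, Eta 0.5349, Beta 0.2450, Delta 0.1743.
Largest remainders: Epsilon, Alpha, Zeta, Gamma receive the extra seats.

Alpha=3, Beta=8, Gamma=7, Delta=5, Epsilon=6, Zeta=1, Eta=6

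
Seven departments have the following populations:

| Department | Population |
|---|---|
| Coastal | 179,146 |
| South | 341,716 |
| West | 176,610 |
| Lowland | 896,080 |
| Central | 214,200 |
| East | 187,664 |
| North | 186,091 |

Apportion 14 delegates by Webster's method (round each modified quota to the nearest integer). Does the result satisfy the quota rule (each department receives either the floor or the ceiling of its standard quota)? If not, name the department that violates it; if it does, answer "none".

none

Standard quotas: Coastal 1.150, South 2.193, West 1.133, Lowland 5.751, Central 1.375, East 1.204, North 1.194.
Webster allocation: Coastal 1, South 2, West 1, Lowland 6, Central 2, East 1, North 1.
Every allocation lies between the lower and upper quota.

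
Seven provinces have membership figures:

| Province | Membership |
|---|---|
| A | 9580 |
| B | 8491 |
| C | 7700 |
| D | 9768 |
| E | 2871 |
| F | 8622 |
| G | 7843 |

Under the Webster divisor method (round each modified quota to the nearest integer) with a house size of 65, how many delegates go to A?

12

Standard divisor 54875/65 ≈ 844.231; standard quotas: A 11.348, B 10.058, C 9.121, D 11.570, E 3.401, F 10.213, G 9.290.
Rounding to the nearest integer gives 11, 10, 9, 12, 3, 10, 9 = 64 seats, so the divisor must be adjusted.
With modified divisor 830: modified quotas A 11.542, B 10.230, C 9.277, D 11.769, E 3.459, F 10.388, G 9.449.
Rounding to the nearest integer: A 12, B 10, C 9, D 12, E 3, F 10, G 9 (total 65).
A receives 12.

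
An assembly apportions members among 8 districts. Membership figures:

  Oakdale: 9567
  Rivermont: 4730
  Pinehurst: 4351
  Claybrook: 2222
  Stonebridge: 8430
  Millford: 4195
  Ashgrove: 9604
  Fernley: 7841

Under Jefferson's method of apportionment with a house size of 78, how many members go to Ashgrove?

Standard divisor 50940/78 ≈ 653.077; standard quotas: Oakdale 14.649, Rivermont 7.243, Pinehurst 6.662, Claybrook 3.402, Stonebridge 12.908, Millford 6.423, Ashgrove 14.706, Fernley 12.006.
Rounding down gives 14, 7, 6, 3, 12, 6, 14, 12 = 74 seats, so the divisor must be adjusted.
With modified divisor 610: modified quotas Oakdale 15.684, Rivermont 7.754, Pinehurst 7.133, Claybrook 3.643, Stonebridge 13.820, Millford 6.877, Ashgrove 15.744, Fernley 12.854.
Rounding down: Oakdale 15, Rivermont 7, Pinehurst 7, Claybrook 3, Stonebridge 13, Millford 6, Ashgrove 15, Fernley 12 (total 78).
Ashgrove receives 15.

15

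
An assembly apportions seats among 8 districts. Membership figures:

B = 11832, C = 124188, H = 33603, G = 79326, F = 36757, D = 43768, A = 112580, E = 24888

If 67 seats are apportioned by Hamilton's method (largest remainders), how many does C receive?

The standard divisor is 466942/67 ≈ 6969.284.
Standard quotas: B 1.6977, C 17.8193, H 4.8216, G 11.3822, F 5.2741, D 6.2801, A 16.1537, E 3.5711.
Lower quotas: B 1, C 17, H 4, G 11, F 5, D 6, A 16, E 3 (sum 63, leaving 4 seats).
Remainders in descending order: H 0.8216, C 0.8193, B 0.6977, E 0.5711, G 0.3822, D 0.2801, F 0.2741, A 0.1537.
The surplus seats go to H, C, B, E.
C receives 18.

18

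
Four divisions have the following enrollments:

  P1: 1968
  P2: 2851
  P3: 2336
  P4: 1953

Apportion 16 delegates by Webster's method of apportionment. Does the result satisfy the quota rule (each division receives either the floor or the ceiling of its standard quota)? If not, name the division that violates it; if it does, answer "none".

Standard quotas: P1 3.457, P2 5.008, P3 4.104, P4 3.431.
Webster allocation: P1 4, P2 5, P3 4, P4 3.
Every allocation lies between the lower and upper quota.

none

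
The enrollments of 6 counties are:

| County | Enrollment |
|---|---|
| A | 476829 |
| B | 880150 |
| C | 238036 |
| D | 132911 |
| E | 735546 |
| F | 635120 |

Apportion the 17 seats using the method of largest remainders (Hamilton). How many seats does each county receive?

The standard divisor is 3098592/17 ≈ 182270.118.
Standard quotas: A 2.6161, B 4.8288, C 1.3060, D 0.7292, E 4.0355, F 3.4845.
Lower quotas: A 2, B 4, C 1, D 0, E 4, F 3 (sum 14, leaving 3 seats).
Remainders in descending order: B 0.8288, D 0.7292, A 0.6161, F 0.4845, C 0.3060, E 0.0355.
The surplus seats go to B, D, A.

A 3, B 5, C 1, D 1, E 4, F 3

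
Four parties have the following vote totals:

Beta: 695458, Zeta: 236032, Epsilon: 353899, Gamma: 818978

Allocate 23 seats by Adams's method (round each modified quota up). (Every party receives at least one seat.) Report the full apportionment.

Standard divisor 2104367/23 ≈ 91494.217; standard quotas: Beta 7.601, Zeta 2.580, Epsilon 3.868, Gamma 8.951.
Rounding up gives 8, 3, 4, 9 = 24 seats, so the divisor must be adjusted.
With modified divisor 100900: modified quotas Beta 6.893, Zeta 2.339, Epsilon 3.507, Gamma 8.117.
Rounding up: Beta 7, Zeta 3, Epsilon 4, Gamma 9 (total 23).

Beta=7, Zeta=3, Epsilon=4, Gamma=9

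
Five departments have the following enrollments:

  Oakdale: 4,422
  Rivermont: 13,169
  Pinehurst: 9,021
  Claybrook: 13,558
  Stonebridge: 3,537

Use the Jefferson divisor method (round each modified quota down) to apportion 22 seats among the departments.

Oakdale 2, Rivermont 7, Pinehurst 5, Claybrook 7, Stonebridge 1

Standard divisor 43707/22 ≈ 1986.682; standard quotas: Oakdale 2.226, Rivermont 6.629, Pinehurst 4.541, Claybrook 6.824, Stonebridge 1.780.
Rounding down gives 2, 6, 4, 6, 1 = 19 seats, so the divisor must be adjusted.
With modified divisor 1790: modified quotas Oakdale 2.470, Rivermont 7.357, Pinehurst 5.040, Claybrook 7.574, Stonebridge 1.976.
Rounding down: Oakdale 2, Rivermont 7, Pinehurst 5, Claybrook 7, Stonebridge 1 (total 22).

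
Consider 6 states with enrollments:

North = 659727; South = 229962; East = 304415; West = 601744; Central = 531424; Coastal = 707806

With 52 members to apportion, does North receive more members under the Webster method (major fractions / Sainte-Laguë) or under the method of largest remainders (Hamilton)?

Webster: North 12, South 4, East 5, West 10, Central 9, Coastal 12.
Hamilton: North 11, South 4, East 5, West 11, Central 9, Coastal 12.
North gets 12 under Webster and 11 under Hamilton.

Webster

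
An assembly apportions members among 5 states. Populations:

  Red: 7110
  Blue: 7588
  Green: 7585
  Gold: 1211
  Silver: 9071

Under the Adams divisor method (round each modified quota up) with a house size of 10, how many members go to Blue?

Standard divisor 32565/10 ≈ 3256.5; standard quotas: Red 2.183, Blue 2.330, Green 2.329, Gold 0.372, Silver 2.786.
Rounding up gives 3, 3, 3, 1, 3 = 13 seats, so the divisor must be adjusted.
With modified divisor 4200: modified quotas Red 1.693, Blue 1.807, Green 1.806, Gold 0.288, Silver 2.160.
Rounding up: Red 2, Blue 2, Green 2, Gold 1, Silver 3 (total 10).
Blue receives 2.

2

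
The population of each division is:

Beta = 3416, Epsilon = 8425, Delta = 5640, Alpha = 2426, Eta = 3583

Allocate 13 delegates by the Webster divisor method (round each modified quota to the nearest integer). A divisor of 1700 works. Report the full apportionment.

With modified divisor 1700: modified quotas Beta 2.009, Epsilon 4.956, Delta 3.318, Alpha 1.427, Eta 2.108.
Rounding to the nearest integer: Beta 2, Epsilon 5, Delta 3, Alpha 1, Eta 2 (total 13).

Beta 2, Epsilon 5, Delta 3, Alpha 1, Eta 2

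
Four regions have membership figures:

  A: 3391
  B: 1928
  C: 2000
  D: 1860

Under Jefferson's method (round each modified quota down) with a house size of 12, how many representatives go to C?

3

Standard divisor 9179/12 ≈ 764.917; standard quotas: A 4.433, B 2.521, C 2.615, D 2.432.
Rounding down gives 4, 2, 2, 2 = 10 seats, so the divisor must be adjusted.
With modified divisor 650: modified quotas A 5.217, B 2.966, C 3.077, D 2.862.
Rounding down: A 5, B 2, C 3, D 2 (total 12).
C receives 3.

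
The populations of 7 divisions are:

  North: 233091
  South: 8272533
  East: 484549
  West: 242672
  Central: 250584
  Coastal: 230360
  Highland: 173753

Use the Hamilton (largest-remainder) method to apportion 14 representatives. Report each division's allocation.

Total 9887542; standard divisor 9887542/14 = 706253.
Standard quotas: North 0.3300, South 11.7133, East 0.6861, West 0.3436, Central 0.3548, Coastal 0.3262, Highland 0.2460.
Lower quotas: North 0, South 11, East 0, West 0, Central 0, Coastal 0, Highland 0 (sum 11, leaving 3 seats).
Remainders in descending order: South 0.7133, East 0.6861, Central 0.3548, West 0.3436, North 0.3300, Coastal 0.3262, Highland 0.2460.
Largest remainders: South, East, Central receive the extra seats.

North 0, South 12, East 1, West 0, Central 1, Coastal 0, Highland 0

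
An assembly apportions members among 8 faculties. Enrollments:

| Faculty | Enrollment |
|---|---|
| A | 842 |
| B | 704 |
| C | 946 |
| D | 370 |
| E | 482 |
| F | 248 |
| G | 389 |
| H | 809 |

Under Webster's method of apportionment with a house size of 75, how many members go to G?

6

Standard divisor 4790/75 ≈ 63.867; standard quotas: A 13.184, B 11.023, C 14.812, D 5.793, E 7.547, F 3.883, G 6.091, H 12.667.
Rounding to the nearest integer gives 13, 11, 15, 6, 8, 4, 6, 13 = 76 seats, so the divisor must be adjusted.
With modified divisor 64.5: modified quotas A 13.054, B 10.915, C 14.667, D 5.736, E 7.473, F 3.845, G 6.031, H 12.543.
Rounding to the nearest integer: A 13, B 11, C 15, D 6, E 7, F 4, G 6, H 13 (total 75).
G receives 6.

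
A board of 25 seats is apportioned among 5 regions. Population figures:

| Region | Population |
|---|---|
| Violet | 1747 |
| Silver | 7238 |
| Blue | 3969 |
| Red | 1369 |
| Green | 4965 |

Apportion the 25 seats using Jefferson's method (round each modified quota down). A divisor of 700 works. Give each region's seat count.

With modified divisor 700: modified quotas Violet 2.496, Silver 10.340, Blue 5.670, Red 1.956, Green 7.093.
Rounding down: Violet 2, Silver 10, Blue 5, Red 1, Green 7 (total 25).

Violet 2; Silver 10; Blue 5; Red 1; Green 7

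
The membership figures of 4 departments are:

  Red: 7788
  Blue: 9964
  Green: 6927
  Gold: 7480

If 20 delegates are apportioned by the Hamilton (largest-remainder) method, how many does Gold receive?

Total 32159; standard divisor 32159/20 ≈ 1607.95.
Standard quotas: Red 4.8434, Blue 6.1967, Green 4.3080, Gold 4.6519.
Lower quotas: Red 4, Blue 6, Green 4, Gold 4 (sum 18, leaving 2 seats).
Remainders in descending order: Red 0.8434, Gold 0.6519, Green 0.3080, Blue 0.1967.
The surplus seats go to Red, Gold.
Gold receives 5.

5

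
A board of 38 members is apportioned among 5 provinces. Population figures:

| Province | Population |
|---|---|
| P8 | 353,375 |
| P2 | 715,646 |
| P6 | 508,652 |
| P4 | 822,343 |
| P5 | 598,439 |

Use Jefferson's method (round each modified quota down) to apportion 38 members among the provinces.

Standard divisor 2998455/38 ≈ 78906.711; standard quotas: P8 4.478, P2 9.070, P6 6.446, P4 10.422, P5 7.584.
Rounding down gives 4, 9, 6, 10, 7 = 36 seats, so the divisor must be adjusted.
With modified divisor 73700: modified quotas P8 4.795, P2 9.710, P6 6.902, P4 11.158, P5 8.120.
Rounding down: P8 4, P2 9, P6 6, P4 11, P5 8 (total 38).

P8 4, P2 9, P6 6, P4 11, P5 8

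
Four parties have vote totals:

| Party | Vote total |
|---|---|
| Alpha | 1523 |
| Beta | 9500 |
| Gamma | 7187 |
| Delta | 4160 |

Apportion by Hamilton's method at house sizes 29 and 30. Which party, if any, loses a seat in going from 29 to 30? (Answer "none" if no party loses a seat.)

Delta

At 29 seats: Alpha 2, Beta 12, Gamma 9, Delta 6.
At 30 seats: Alpha 2, Beta 13, Gamma 10, Delta 5.
Delta drops from 6 to 5.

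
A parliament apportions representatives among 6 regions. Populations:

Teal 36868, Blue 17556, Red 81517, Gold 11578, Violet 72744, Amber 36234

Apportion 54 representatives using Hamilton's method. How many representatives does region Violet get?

15

Standard divisor: 256497 ÷ 54 ≈ 4749.944.
Standard quotas: Teal 7.7618, Blue 3.6960, Red 17.1617, Gold 2.4375, Violet 15.3147, Amber 7.6283.
Lower quotas: Teal 7, Blue 3, Red 17, Gold 2, Violet 15, Amber 7 (sum 51, leaving 3 seats).
Remainders in descending order: Teal 0.7618, Blue 0.6960, Amber 0.6283, Gold 0.4375, Violet 0.3147, Red 0.1617.
Largest remainders: Teal, Blue, Amber receive the extra seats.
Violet receives 15.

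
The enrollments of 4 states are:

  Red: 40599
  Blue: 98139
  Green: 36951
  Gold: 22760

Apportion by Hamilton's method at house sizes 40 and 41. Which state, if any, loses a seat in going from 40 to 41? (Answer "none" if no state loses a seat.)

none

At 40 seats: Red 8, Blue 20, Green 7, Gold 5.
At 41 seats: Red 8, Blue 20, Green 8, Gold 5.
No state's allocation decreased.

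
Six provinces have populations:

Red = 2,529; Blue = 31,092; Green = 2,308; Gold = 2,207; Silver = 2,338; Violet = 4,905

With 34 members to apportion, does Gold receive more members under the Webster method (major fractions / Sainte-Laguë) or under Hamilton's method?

Webster

Webster: Red 2, Blue 22, Green 2, Gold 2, Silver 2, Violet 4.
Hamilton: Red 2, Blue 23, Green 2, Gold 1, Silver 2, Violet 4.
Gold gets 2 under Webster and 1 under Hamilton.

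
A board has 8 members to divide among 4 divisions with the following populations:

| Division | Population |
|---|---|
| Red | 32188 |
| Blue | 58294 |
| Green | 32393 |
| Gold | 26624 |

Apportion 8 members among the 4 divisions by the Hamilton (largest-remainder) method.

Red: 2, Blue: 3, Green: 2, Gold: 1

Standard divisor: 149499 ÷ 8 ≈ 18687.375.
Standard quotas: Red 1.7224, Blue 3.1194, Green 1.7334, Gold 1.4247.
Lower quotas: Red 1, Blue 3, Green 1, Gold 1 (sum 6, leaving 2 seats).
Remainders in descending order: Green 0.7334, Red 0.7224, Gold 0.4247, Blue 0.1194.
The surplus seats go to Green, Red.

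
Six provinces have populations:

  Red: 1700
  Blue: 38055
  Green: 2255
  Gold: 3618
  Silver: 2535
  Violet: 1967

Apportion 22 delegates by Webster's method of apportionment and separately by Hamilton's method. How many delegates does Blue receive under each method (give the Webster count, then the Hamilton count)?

16 and 17

Webster: Red 1, Blue 16, Green 1, Gold 2, Silver 1, Violet 1.
Hamilton: Red 1, Blue 17, Green 1, Gold 1, Silver 1, Violet 1.
Blue gets 16 under Webster and 17 under Hamilton.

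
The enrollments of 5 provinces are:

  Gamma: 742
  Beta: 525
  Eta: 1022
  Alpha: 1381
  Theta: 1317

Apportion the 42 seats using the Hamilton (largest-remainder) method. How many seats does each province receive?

Gamma: 6, Beta: 4, Eta: 9, Alpha: 12, Theta: 11

Total 4987; standard divisor 4987/42 ≈ 118.738.
Standard quotas: Gamma 6.249, Beta 4.421, Eta 8.607, Alpha 11.631, Theta 11.092.
Lower quotas: Gamma 6, Beta 4, Eta 8, Alpha 11, Theta 11 (sum 40, leaving 2 seats).
Remainders in descending order: Alpha 0.631, Eta 0.607, Beta 0.421, Gamma 0.249, Theta 0.092.
The surplus seats go to Alpha, Eta.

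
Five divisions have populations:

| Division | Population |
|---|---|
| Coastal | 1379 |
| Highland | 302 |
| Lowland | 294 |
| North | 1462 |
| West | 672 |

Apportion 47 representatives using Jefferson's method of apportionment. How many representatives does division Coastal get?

Standard divisor 4109/47 ≈ 87.426; standard quotas: Coastal 15.773, Highland 3.454, Lowland 3.363, North 16.723, West 7.687.
Rounding down gives 15, 3, 3, 16, 7 = 44 seats, so the divisor must be adjusted.
With modified divisor 83: modified quotas Coastal 16.614, Highland 3.639, Lowland 3.542, North 17.614, West 8.096.
Rounding down: Coastal 16, Highland 3, Lowland 3, North 17, West 8 (total 47).
Coastal receives 16.

16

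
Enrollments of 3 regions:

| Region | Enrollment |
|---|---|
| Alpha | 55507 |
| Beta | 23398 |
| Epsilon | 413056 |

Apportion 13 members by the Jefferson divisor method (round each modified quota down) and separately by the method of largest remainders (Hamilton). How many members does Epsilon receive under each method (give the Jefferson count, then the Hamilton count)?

12 and 11

Jefferson: Alpha 1, Beta 0, Epsilon 12.
Hamilton: Alpha 1, Beta 1, Epsilon 11.
Epsilon gets 12 under Jefferson and 11 under Hamilton.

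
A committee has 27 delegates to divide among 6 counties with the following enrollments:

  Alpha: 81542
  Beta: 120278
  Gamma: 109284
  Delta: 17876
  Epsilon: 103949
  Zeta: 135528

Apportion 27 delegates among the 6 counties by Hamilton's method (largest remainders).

The standard divisor is 568457/27 ≈ 21053.963.
Standard quotas: Alpha 3.8730, Beta 5.7128, Gamma 5.1907, Delta 0.8491, Epsilon 4.9373, Zeta 6.4372.
Lower quotas: Alpha 3, Beta 5, Gamma 5, Delta 0, Epsilon 4, Zeta 6 (sum 23, leaving 4 seats).
Remainders in descending order: Epsilon 0.9373, Alpha 0.8730, Delta 0.8491, Beta 0.7128, Zeta 0.4372, Gamma 0.1907.
Largest remainders: Epsilon, Alpha, Delta, Beta receive the extra seats.

Alpha 4; Beta 6; Gamma 5; Delta 1; Epsilon 5; Zeta 6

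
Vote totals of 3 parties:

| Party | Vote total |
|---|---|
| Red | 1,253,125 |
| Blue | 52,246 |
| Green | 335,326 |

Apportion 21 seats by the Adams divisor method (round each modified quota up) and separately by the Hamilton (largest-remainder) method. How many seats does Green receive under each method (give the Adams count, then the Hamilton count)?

Adams: Red 15, Blue 1, Green 5.
Hamilton: Red 16, Blue 1, Green 4.
Green gets 5 under Adams and 4 under Hamilton.

5 and 4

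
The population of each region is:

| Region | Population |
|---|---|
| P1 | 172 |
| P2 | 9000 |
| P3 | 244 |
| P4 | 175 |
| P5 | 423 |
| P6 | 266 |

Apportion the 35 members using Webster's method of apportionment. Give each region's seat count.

P1 1, P2 30, P3 1, P4 1, P5 1, P6 1

Standard divisor 10280/35 ≈ 293.714; standard quotas: P1 0.586, P2 30.642, P3 0.831, P4 0.596, P5 1.440, P6 0.906.
Rounding to the nearest integer gives 1, 31, 1, 1, 1, 1 = 36 seats, so the divisor must be adjusted.
With modified divisor 300: modified quotas P1 0.573, P2 30.000, P3 0.813, P4 0.583, P5 1.410, P6 0.887.
Rounding to the nearest integer: P1 1, P2 30, P3 1, P4 1, P5 1, P6 1 (total 35).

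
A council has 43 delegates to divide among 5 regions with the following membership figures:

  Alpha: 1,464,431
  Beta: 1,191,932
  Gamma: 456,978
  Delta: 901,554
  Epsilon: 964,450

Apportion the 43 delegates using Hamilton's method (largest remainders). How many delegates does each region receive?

Alpha=13, Beta=10, Gamma=4, Delta=8, Epsilon=8

Total 4979345; standard divisor 4979345/43 ≈ 115798.721.
Standard quotas: Alpha 12.6463, Beta 10.2931, Gamma 3.9463, Delta 7.7855, Epsilon 8.3287.
Lower quotas: Alpha 12, Beta 10, Gamma 3, Delta 7, Epsilon 8 (sum 40, leaving 3 seats).
Remainders in descending order: Gamma 0.9463, Delta 0.7855, Alpha 0.6463, Epsilon 0.3287, Beta 0.2931.
Largest remainders: Gamma, Delta, Alpha receive the extra seats.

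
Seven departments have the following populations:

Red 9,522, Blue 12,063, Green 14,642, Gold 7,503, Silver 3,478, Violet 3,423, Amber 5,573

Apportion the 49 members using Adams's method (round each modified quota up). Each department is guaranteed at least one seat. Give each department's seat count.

Red: 8, Blue: 10, Green: 13, Gold: 7, Silver: 3, Violet: 3, Amber: 5

Standard divisor 56204/49 ≈ 1147.02; standard quotas: Red 8.302, Blue 10.517, Green 12.765, Gold 6.541, Silver 3.032, Violet 2.984, Amber 4.859.
Rounding up gives 9, 11, 13, 7, 4, 3, 5 = 52 seats, so the divisor must be adjusted.
With modified divisor 1210: modified quotas Red 7.869, Blue 9.969, Green 12.101, Gold 6.201, Silver 2.874, Violet 2.829, Amber 4.606.
Rounding up: Red 8, Blue 10, Green 13, Gold 7, Silver 3, Violet 3, Amber 5 (total 49).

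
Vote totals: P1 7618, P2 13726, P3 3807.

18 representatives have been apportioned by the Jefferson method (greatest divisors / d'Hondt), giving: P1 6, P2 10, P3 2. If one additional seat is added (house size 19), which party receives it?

P3

Priority for the next seat is population ÷ (current seats + 1).
Priorities: P1 1088.286, P2 1247.818, P3 1269.000.
Highest priority: P3.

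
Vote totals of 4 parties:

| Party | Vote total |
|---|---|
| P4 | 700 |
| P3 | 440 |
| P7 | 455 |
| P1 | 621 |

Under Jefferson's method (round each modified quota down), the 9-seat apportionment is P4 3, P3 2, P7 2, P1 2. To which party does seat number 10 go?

Priority for the next seat is population ÷ (current seats + 1).
Priorities: P4 175.000, P3 146.667, P7 151.667, P1 207.000.
Highest priority: P1.

P1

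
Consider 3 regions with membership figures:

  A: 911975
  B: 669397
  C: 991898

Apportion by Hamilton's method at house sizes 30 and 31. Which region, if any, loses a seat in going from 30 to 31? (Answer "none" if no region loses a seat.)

At 30 seats: A 11, B 8, C 11.
At 31 seats: A 11, B 8, C 12.
No region's allocation decreased.

none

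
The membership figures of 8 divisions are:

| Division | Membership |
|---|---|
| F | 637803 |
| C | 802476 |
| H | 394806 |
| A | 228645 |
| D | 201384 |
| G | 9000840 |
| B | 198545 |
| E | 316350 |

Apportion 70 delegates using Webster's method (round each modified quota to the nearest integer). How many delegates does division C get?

5

Standard divisor 11780849/70 ≈ 168297.843; standard quotas: F 3.790, C 4.768, H 2.346, A 1.359, D 1.197, G 53.482, B 1.180, E 1.880.
Rounding to the nearest integer gives 4, 5, 2, 1, 1, 53, 1, 2 = 69 seats, so the divisor must be adjusted.
With modified divisor 166700: modified quotas F 3.826, C 4.814, H 2.368, A 1.372, D 1.208, G 53.994, B 1.191, E 1.898.
Rounding to the nearest integer: F 4, C 5, H 2, A 1, D 1, G 54, B 1, E 2 (total 70).
C receives 5.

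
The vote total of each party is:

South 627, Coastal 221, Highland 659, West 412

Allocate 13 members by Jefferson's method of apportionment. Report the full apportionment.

South 4, Coastal 1, Highland 5, West 3

Standard divisor 1919/13 ≈ 147.615; standard quotas: South 4.248, Coastal 1.497, Highland 4.464, West 2.791.
Rounding down gives 4, 1, 4, 2 = 11 seats, so the divisor must be adjusted.
With modified divisor 130: modified quotas South 4.823, Coastal 1.700, Highland 5.069, West 3.169.
Rounding down: South 4, Coastal 1, Highland 5, West 3 (total 13).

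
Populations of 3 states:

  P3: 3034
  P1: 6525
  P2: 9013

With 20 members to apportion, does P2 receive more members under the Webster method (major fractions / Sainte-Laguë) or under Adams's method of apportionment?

Webster: P3 3, P1 7, P2 10.
Adams: P3 4, P1 7, P2 9.
P2 gets 10 under Webster and 9 under Adams.

Webster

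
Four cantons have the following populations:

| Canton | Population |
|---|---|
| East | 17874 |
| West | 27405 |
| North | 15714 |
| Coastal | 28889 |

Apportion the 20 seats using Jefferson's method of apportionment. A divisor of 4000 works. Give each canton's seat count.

East 4; West 6; North 3; Coastal 7

With modified divisor 4000: modified quotas East 4.468, West 6.851, North 3.929, Coastal 7.222.
Rounding down: East 4, West 6, North 3, Coastal 7 (total 20).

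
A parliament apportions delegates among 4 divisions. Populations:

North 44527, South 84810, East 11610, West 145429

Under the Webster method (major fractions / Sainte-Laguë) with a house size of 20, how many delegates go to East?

Standard divisor 286376/20 ≈ 14318.8; standard quotas: North 3.110, South 5.923, East 0.811, West 10.157.
Rounding to the nearest integer gives North 3, South 6, East 1, West 10 — total 20, matching the house size, so no adjustment is needed.
East receives 1.

1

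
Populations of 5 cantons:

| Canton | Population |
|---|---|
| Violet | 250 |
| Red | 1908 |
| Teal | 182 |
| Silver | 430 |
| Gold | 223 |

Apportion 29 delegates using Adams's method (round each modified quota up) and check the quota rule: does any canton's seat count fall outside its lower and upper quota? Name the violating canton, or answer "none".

none

Standard quotas: Violet 2.422, Red 18.487, Teal 1.763, Silver 4.166, Gold 2.161.
Adams allocation: Violet 3, Red 18, Teal 2, Silver 4, Gold 2.
Every allocation lies between the lower and upper quota.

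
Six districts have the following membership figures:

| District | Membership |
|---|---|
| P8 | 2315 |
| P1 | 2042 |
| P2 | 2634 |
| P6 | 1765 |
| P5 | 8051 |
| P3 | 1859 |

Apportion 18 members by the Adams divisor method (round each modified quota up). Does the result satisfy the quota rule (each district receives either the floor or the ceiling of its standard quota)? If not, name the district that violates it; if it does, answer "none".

Standard quotas: P8 2.232, P1 1.969, P2 2.540, P6 1.702, P5 7.764, P3 1.793.
Adams allocation: P8 2, P1 2, P2 3, P6 2, P5 7, P3 2.
Every allocation lies between the lower and upper quota.

none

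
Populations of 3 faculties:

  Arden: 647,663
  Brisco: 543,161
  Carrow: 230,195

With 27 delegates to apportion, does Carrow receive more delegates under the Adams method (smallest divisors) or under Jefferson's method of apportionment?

Adams: Arden 12, Brisco 10, Carrow 5.
Jefferson: Arden 13, Brisco 10, Carrow 4.
Carrow gets 5 under Adams and 4 under Jefferson.

Adams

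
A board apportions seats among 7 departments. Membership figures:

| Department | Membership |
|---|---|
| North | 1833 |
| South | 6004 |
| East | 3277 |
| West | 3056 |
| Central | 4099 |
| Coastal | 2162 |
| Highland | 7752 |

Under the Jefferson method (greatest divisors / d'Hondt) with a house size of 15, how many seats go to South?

Standard divisor 28183/15 ≈ 1878.867; standard quotas: North 0.976, South 3.196, East 1.744, West 1.627, Central 2.182, Coastal 1.151, Highland 4.126.
Rounding down gives 0, 3, 1, 1, 2, 1, 4 = 12 seats, so the divisor must be adjusted.
With modified divisor 1543.68: modified quotas North 1.187, South 3.889, East 2.123, West 1.980, Central 2.655, Coastal 1.401, Highland 5.022.
Rounding down: North 1, South 3, East 2, West 1, Central 2, Coastal 1, Highland 5 (total 15).
South receives 3.

3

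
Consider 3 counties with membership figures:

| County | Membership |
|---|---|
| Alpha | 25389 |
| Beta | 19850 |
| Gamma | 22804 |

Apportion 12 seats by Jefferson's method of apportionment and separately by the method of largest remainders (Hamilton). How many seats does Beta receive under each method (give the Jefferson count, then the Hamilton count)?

Jefferson: Alpha 5, Beta 3, Gamma 4.
Hamilton: Alpha 4, Beta 4, Gamma 4.
Beta gets 3 under Jefferson and 4 under Hamilton.

3 and 4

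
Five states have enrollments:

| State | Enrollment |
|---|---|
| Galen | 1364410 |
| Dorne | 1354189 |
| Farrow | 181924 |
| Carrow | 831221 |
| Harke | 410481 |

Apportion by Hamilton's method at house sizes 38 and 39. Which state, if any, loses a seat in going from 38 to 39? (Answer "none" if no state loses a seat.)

Farrow

At 38 seats: Galen 12, Dorne 12, Farrow 2, Carrow 8, Harke 4.
At 39 seats: Galen 13, Dorne 13, Farrow 1, Carrow 8, Harke 4.
Farrow drops from 2 to 1.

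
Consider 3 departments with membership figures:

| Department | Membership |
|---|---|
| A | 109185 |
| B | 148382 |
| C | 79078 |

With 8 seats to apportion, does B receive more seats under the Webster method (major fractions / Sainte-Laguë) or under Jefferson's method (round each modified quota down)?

Jefferson

Webster: A 3, B 3, C 2.
Jefferson: A 2, B 4, C 2.
B gets 3 under Webster and 4 under Jefferson.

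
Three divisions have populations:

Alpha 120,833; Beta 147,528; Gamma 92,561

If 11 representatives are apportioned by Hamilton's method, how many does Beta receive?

4

Standard divisor: 360922 ÷ 11 ≈ 32811.091.
Standard quotas: Alpha 3.6827, Beta 4.4963, Gamma 2.8210.
Lower quotas: Alpha 3, Beta 4, Gamma 2 (sum 9, leaving 2 seats).
Remainders in descending order: Gamma 0.8210, Alpha 0.6827, Beta 0.4963.
The surplus seats go to Gamma, Alpha.
Beta receives 4.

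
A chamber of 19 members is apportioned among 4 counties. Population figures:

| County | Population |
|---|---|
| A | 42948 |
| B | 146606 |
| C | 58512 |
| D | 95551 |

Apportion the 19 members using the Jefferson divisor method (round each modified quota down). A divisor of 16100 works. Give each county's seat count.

With modified divisor 16100: modified quotas A 2.668, B 9.106, C 3.634, D 5.935.
Rounding down: A 2, B 9, C 3, D 5 (total 19).

A=2; B=9; C=3; D=5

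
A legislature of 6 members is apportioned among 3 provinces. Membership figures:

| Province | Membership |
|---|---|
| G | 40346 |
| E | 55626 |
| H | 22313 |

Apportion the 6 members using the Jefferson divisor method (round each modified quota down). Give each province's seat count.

Standard divisor 118285/6 ≈ 19714.167; standard quotas: G 2.047, E 2.822, H 1.132.
Rounding down gives 2, 2, 1 = 5 seats, so the divisor must be adjusted.
With modified divisor 16200: modified quotas G 2.490, E 3.434, H 1.377.
Rounding down: G 2, E 3, H 1 (total 6).

G=2; E=3; H=1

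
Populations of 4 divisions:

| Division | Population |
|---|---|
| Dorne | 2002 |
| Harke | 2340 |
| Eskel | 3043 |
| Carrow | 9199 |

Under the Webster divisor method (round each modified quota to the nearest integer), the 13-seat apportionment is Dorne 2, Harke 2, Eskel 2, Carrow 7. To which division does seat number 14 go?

Priority for the next seat is population ÷ (current seats + 0.5).
Priorities: Dorne 800.800, Harke 936.000, Eskel 1217.200, Carrow 1226.533.
Highest priority: Carrow.

Carrow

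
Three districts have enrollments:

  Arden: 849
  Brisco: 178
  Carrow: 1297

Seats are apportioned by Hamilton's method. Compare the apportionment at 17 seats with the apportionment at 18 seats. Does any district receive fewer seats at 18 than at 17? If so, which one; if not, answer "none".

none

At 17 seats: Arden 6, Brisco 1, Carrow 10.
At 18 seats: Arden 7, Brisco 1, Carrow 10.
No district's allocation decreased.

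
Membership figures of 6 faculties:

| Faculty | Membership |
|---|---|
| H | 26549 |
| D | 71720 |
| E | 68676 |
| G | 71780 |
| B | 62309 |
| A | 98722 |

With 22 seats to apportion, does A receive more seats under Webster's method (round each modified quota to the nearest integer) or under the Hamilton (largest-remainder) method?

Webster

Webster: H 1, D 4, E 4, G 4, B 3, A 6.
Hamilton: H 2, D 4, E 4, G 4, B 3, A 5.
A gets 6 under Webster and 5 under Hamilton.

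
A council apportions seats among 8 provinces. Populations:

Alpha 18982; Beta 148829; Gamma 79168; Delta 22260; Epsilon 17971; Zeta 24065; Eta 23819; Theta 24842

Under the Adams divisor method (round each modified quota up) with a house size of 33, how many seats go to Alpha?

Standard divisor 359936/33 ≈ 10907.152; standard quotas: Alpha 1.740, Beta 13.645, Gamma 7.258, Delta 2.041, Epsilon 1.648, Zeta 2.206, Eta 2.184, Theta 2.278.
Rounding up gives 2, 14, 8, 3, 2, 3, 3, 3 = 38 seats, so the divisor must be adjusted.
With modified divisor 12200: modified quotas Alpha 1.556, Beta 12.199, Gamma 6.489, Delta 1.825, Epsilon 1.473, Zeta 1.973, Eta 1.952, Theta 2.036.
Rounding up: Alpha 2, Beta 13, Gamma 7, Delta 2, Epsilon 2, Zeta 2, Eta 2, Theta 3 (total 33).
Alpha receives 2.

2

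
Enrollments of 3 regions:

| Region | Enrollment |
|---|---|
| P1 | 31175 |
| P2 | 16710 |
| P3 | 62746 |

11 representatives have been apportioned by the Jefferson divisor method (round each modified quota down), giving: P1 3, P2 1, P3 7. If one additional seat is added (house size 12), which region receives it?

P2

Priority for the next seat is population ÷ (current seats + 1).
Priorities: P1 7793.750, P2 8355.000, P3 7843.250.
Highest priority: P2.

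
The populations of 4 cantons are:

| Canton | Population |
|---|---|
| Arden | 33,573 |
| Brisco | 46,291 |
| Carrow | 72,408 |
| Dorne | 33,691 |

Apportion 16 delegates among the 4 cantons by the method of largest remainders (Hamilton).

Arden 3; Brisco 4; Carrow 6; Dorne 3

Total 185963; standard divisor 185963/16 ≈ 11622.688.
Standard quotas: Arden 2.8886, Brisco 3.9828, Carrow 6.2299, Dorne 2.8987.
Lower quotas: Arden 2, Brisco 3, Carrow 6, Dorne 2 (sum 13, leaving 3 seats).
Remainders in descending order: Brisco 0.9828, Dorne 0.8987, Arden 0.8886, Carrow 0.2299.
Largest remainders: Brisco, Dorne, Arden receive the extra seats.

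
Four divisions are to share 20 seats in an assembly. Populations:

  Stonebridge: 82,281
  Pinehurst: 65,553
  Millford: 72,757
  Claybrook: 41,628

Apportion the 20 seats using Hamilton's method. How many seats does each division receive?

Standard divisor: 262219 ÷ 20 ≈ 13110.95.
Standard quotas: Stonebridge 6.2757, Pinehurst 4.9999, Millford 5.5493, Claybrook 3.1751.
Lower quotas: Stonebridge 6, Pinehurst 4, Millford 5, Claybrook 3 (sum 18, leaving 2 seats).
Remainders in descending order: Pinehurst 0.9999, Millford 0.5493, Stonebridge 0.2757, Claybrook 0.1751.
The surplus seats go to Pinehurst, Millford.

Stonebridge 6, Pinehurst 5, Millford 6, Claybrook 3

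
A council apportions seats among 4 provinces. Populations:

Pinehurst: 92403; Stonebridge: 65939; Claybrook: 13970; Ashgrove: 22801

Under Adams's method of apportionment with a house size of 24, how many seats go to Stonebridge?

8

Standard divisor 195113/24 ≈ 8129.708; standard quotas: Pinehurst 11.366, Stonebridge 8.111, Claybrook 1.718, Ashgrove 2.805.
Rounding up gives 12, 9, 2, 3 = 26 seats, so the divisor must be adjusted.
With modified divisor 8800: modified quotas Pinehurst 10.500, Stonebridge 7.493, Claybrook 1.587, Ashgrove 2.591.
Rounding up: Pinehurst 11, Stonebridge 8, Claybrook 2, Ashgrove 3 (total 24).
Stonebridge receives 8.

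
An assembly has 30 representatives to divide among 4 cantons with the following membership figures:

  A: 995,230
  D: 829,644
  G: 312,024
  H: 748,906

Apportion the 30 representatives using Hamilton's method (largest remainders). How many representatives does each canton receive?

Total 2885804; standard divisor 2885804/30 ≈ 96193.467.
Standard quotas: A 10.3461, D 8.6247, G 3.2437, H 7.7854.
Lower quotas: A 10, D 8, G 3, H 7 (sum 28, leaving 2 seats).
Remainders in descending order: H 0.7854, D 0.6247, A 0.3461, G 0.2437.
The surplus seats go to H, D.

A: 10, D: 9, G: 3, H: 8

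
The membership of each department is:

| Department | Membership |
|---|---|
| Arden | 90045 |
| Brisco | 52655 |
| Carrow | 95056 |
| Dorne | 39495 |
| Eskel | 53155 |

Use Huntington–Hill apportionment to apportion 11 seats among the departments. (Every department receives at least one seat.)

Arden: 3; Brisco: 2; Carrow: 3; Dorne: 1; Eskel: 2

With divisor 32344: modified quotas Arden 2.784, Brisco 1.628, Carrow 2.939, Dorne 1.221, Eskel 1.643.
Geometric-mean thresholds: Arden √(2·3)=2.449, Brisco √(1·2)=1.414, Carrow √(2·3)=2.449, Dorne √(1·2)=1.414, Eskel √(1·2)=1.414.
Each quota rounded against its threshold gives Arden 3, Brisco 2, Carrow 3, Dorne 1, Eskel 2 (total 11).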